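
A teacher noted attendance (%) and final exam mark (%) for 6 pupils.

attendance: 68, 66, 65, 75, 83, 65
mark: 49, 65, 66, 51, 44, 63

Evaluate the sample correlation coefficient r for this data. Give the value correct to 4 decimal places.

n = 6, Σx = 422, Σy = 338, Σx² = 29944, Σy² = 19488, Σxy = 23484
nΣxy − ΣxΣy = 140904 − 142636 = -1732
nΣx² − (Σx)² = 179664 − 178084 = 1580; nΣy² − (Σy)² = 116928 − 114244 = 2684
r = -1732 / √(1580 × 2684) = -1732 / 2059.3009 ≈ -0.8411

-0.8411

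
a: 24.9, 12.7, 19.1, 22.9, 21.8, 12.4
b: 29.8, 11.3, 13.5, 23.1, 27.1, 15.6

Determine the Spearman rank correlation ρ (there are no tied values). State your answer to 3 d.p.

Rank a: 6, 2, 3, 5, 4, 1
Rank b: 6, 1, 2, 4, 5, 3
d = rank(a) − rank(b): 0, 1, 1, 1, -1, -2; Σd² = 8
ρ = 1 − 6Σd² / [n(n²−1)] = 1 − 6×8 / (6×35) = 1 − 48/210 ≈ 0.771

0.771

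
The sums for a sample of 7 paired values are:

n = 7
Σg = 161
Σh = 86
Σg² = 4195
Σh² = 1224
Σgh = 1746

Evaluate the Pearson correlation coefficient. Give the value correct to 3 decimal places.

-0.808

r = (nΣgh − ΣgΣh) / √[(nΣg² − (Σg)²)(nΣh² − (Σh)²)]
Numerator: 7×1746 − 161×86 = -1624
Denominator: √[(29365 − 25921)(8568 − 7396)] = √[3444 × 1172] = 2009.0714
r = -1624 / 2009.0714 ≈ -0.808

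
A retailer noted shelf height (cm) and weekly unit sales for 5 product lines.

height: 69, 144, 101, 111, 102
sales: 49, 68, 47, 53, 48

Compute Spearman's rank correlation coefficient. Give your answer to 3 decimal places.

0.700

Rank height: 1, 5, 2, 4, 3
Rank sales: 3, 5, 1, 4, 2
d = rank(height) − rank(sales): -2, 0, 1, 0, 1; Σd² = 6
ρ = 1 − 6Σd² / [n(n²−1)] = 1 − 6×6 / (5×24) = 1 − 36/120 ≈ 0.700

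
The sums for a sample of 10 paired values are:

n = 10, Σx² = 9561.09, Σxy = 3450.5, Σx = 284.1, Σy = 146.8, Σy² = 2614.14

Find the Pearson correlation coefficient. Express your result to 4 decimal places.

-0.8707

r = (nΣxy − ΣxΣy) / √[(nΣx² − (Σx)²)(nΣy² − (Σy)²)]
Numerator: 10×3450.5 − 284.1×146.8 = -7200.88
Denominator: √[(95610.9 − 80712.81)(26141.4 − 21550.24)] = √[14898.09 × 4591.16] = 8270.3999
r = -7200.88 / 8270.3999 ≈ -0.8707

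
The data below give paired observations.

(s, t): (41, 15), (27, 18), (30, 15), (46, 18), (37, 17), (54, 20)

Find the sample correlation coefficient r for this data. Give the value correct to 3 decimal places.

n = 6, Σs = 235, Σt = 103, Σs² = 9711, Σt² = 1787, Σst = 4088
nΣst − ΣsΣt = 24528 − 24205 = 323
nΣs² − (Σs)² = 58266 − 55225 = 3041; nΣt² − (Σt)² = 10722 − 10609 = 113
r = 323 / √(3041 × 113) = 323 / 586.2022 ≈ 0.551

0.551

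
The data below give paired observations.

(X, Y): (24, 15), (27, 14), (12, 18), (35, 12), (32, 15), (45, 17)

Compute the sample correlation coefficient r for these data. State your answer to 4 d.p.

-0.2958

n = 6, ΣX = 175, ΣY = 91, ΣX² = 5723, ΣY² = 1403, ΣXY = 2619
nΣXY − ΣXΣY = 15714 − 15925 = -211
nΣX² − (ΣX)² = 34338 − 30625 = 3713; nΣY² − (ΣY)² = 8418 − 8281 = 137
r = -211 / √(3713 × 137) = -211 / 713.2188 ≈ -0.2958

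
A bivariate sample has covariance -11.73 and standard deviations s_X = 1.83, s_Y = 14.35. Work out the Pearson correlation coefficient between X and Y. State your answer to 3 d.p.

r = Cov(X,Y) / (s_X · s_Y) = -11.73 / (1.83 × 14.35)
  = -11.73 / 26.2605 ≈ -0.447

-0.447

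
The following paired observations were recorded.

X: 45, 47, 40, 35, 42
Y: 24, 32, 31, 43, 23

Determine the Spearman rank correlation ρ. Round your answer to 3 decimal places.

Rank X: 4, 5, 2, 1, 3
Rank Y: 2, 4, 3, 5, 1
d = rank(X) − rank(Y): 2, 1, -1, -4, 2; Σd² = 26
ρ = 1 − 6Σd² / [n(n²−1)] = 1 − 6×26 / (5×24) = 1 − 156/120 ≈ -0.300

-0.300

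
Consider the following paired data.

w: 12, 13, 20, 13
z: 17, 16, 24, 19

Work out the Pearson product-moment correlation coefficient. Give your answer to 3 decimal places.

n = 4, Σw = 58, Σz = 76, Σw² = 882, Σz² = 1482, Σwz = 1139
nΣwz − ΣwΣz = 4556 − 4408 = 148
nΣw² − (Σw)² = 3528 − 3364 = 164; nΣz² − (Σz)² = 5928 − 5776 = 152
r = 148 / √(164 × 152) = 148 / 157.8860 ≈ 0.937

0.937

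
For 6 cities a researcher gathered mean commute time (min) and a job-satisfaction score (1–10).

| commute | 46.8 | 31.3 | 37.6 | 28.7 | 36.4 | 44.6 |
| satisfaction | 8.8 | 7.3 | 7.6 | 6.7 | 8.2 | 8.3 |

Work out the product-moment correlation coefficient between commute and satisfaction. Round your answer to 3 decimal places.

n = 6, Σx = 225.4, Σy = 46.9, Σx² = 8721.5, Σy² = 369.51, Σxy = 1787.04
nΣxy − ΣxΣy = 10722.24 − 10571.26 = 150.98
nΣx² − (Σx)² = 52329 − 50805.16 = 1523.84; nΣy² − (Σy)² = 2217.06 − 2199.61 = 17.45
r = 150.98 / √(1523.84 × 17.45) = 150.98 / 163.0675 ≈ 0.926

0.926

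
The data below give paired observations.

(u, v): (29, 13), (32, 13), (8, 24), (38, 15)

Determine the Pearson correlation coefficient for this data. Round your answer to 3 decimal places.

n = 4, Σu = 107, Σv = 65, Σu² = 3373, Σv² = 1139, Σuv = 1555
nΣuv − ΣuΣv = 6220 − 6955 = -735
nΣu² − (Σu)² = 13492 − 11449 = 2043; nΣv² − (Σv)² = 4556 − 4225 = 331
r = -735 / √(2043 × 331) = -735 / 822.3339 ≈ -0.894

-0.894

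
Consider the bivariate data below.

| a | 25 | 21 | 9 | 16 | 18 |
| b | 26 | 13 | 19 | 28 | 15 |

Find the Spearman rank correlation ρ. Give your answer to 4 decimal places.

-0.2000

Rank a: 5, 4, 1, 2, 3
Rank b: 4, 1, 3, 5, 2
d = rank(a) − rank(b): 1, 3, -2, -3, 1; Σd² = 24
ρ = 1 − 6Σd² / [n(n²−1)] = 1 − 6×24 / (5×24) = 1 − 144/120 ≈ -0.2000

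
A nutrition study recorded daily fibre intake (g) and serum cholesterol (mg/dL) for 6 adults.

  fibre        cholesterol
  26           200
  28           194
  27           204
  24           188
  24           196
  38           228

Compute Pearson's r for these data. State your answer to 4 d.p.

n = 6, Σx = 167, Σy = 1210, Σx² = 4785, Σy² = 244996, Σxy = 34020
nΣxy − ΣxΣy = 204120 − 202070 = 2050
nΣx² − (Σx)² = 28710 − 27889 = 821; nΣy² − (Σy)² = 1469976 − 1464100 = 5876
r = 2050 / √(821 × 5876) = 2050 / 2196.4052 ≈ 0.9333

0.9333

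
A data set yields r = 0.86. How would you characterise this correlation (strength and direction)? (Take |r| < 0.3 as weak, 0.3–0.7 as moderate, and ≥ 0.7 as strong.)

strong positive

r = 0.86 > 0 so the relationship is positive.
|r| = 0.86, which falls in the strong range.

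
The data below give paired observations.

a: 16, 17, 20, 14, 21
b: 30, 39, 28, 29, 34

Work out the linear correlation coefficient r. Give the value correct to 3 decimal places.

n = 5, Σa = 88, Σb = 160, Σa² = 1582, Σb² = 5202, Σab = 2823
nΣab − ΣaΣb = 14115 − 14080 = 35
nΣa² − (Σa)² = 7910 − 7744 = 166; nΣb² − (Σb)² = 26010 − 25600 = 410
r = 35 / √(166 × 410) = 35 / 260.8831 ≈ 0.134

0.134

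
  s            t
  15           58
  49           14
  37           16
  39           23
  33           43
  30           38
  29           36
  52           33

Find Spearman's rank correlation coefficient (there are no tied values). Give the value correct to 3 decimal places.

-0.738

Rank s: 1, 7, 5, 6, 4, 3, 2, 8
Rank t: 8, 1, 2, 3, 7, 6, 5, 4
d = rank(s) − rank(t): -7, 6, 3, 3, -3, -3, -3, 4; Σd² = 146
ρ = 1 − 6Σd² / [n(n²−1)] = 1 − 6×146 / (8×63) = 1 − 876/504 ≈ -0.738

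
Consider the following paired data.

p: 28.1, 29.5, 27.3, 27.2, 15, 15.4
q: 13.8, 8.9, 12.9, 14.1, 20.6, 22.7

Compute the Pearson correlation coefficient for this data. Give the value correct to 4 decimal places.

-0.9536

n = 6, Σp = 142.5, Σq = 93, Σp² = 3607.15, Σq² = 1574.52, Σpq = 2044.6
nΣpq − ΣpΣq = 12267.6 − 13252.5 = -984.9
nΣp² − (Σp)² = 21642.9 − 20306.25 = 1336.65; nΣq² − (Σq)² = 9447.12 − 8649 = 798.12
r = -984.9 / √(1336.65 × 798.12) = -984.9 / 1032.8635 ≈ -0.9536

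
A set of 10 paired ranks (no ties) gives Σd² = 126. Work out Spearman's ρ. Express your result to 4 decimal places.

ρ = 1 − 6Σd² / [n(n²−1)] = 1 − 6×126 / (10×99)
  = 1 − 756/990 = 1 − 0.76364 ≈ 0.2364

0.2364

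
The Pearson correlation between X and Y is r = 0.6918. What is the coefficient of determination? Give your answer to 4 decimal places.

r² = (0.6918)² = 0.4786

0.4786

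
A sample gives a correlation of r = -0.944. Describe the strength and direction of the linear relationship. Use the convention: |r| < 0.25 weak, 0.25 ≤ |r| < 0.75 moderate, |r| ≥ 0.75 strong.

r = -0.944 < 0 so the relationship is negative.
|r| = 0.944, which falls in the strong range.

strong negative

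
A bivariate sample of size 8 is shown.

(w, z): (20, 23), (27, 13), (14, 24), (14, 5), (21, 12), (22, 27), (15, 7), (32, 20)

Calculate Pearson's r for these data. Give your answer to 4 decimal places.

0.2848

n = 8, Σw = 165, Σz = 131, Σw² = 3695, Σz² = 2621, Σwz = 2808
nΣwz − ΣwΣz = 22464 − 21615 = 849
nΣw² − (Σw)² = 29560 − 27225 = 2335; nΣz² − (Σz)² = 20968 − 17161 = 3807
r = 849 / √(2335 × 3807) = 849 / 2981.5005 ≈ 0.2848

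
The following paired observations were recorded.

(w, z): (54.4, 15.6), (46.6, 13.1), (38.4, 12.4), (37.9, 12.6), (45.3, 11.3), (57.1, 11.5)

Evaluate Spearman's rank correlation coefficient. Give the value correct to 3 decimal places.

0.086

Rank w: 5, 4, 2, 1, 3, 6
Rank z: 6, 5, 3, 4, 1, 2
d = rank(w) − rank(z): -1, -1, -1, -3, 2, 4; Σd² = 32
ρ = 1 − 6Σd² / [n(n²−1)] = 1 − 6×32 / (6×35) = 1 − 192/210 ≈ 0.086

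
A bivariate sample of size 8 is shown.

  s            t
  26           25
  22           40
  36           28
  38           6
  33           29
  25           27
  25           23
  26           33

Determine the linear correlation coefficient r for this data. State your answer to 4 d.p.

n = 8, Σs = 231, Σt = 211, Σs² = 6915, Σt² = 6233, Σst = 5831
nΣst − ΣsΣt = 46648 − 48741 = -2093
nΣs² − (Σs)² = 55320 − 53361 = 1959; nΣt² − (Σt)² = 49864 − 44521 = 5343
r = -2093 / √(1959 × 5343) = -2093 / 3235.2646 ≈ -0.6469

-0.6469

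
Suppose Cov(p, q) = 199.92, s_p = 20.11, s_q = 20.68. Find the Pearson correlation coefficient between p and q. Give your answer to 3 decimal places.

r = Cov(p,q) / (s_p · s_q) = 199.92 / (20.11 × 20.68)
  = 199.92 / 415.8748 ≈ 0.481

0.481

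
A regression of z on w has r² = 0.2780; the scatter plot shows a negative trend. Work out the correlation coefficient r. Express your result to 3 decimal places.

|r| = √0.2780 = 0.527
The association is negative, so r = −0.527.

-0.527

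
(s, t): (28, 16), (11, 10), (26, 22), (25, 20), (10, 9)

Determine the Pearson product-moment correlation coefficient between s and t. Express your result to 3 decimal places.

0.885

n = 5, Σs = 100, Σt = 77, Σs² = 2306, Σt² = 1321, Σst = 1720
nΣst − ΣsΣt = 8600 − 7700 = 900
nΣs² − (Σs)² = 11530 − 10000 = 1530; nΣt² − (Σt)² = 6605 − 5929 = 676
r = 900 / √(1530 × 676) = 900 / 1016.9956 ≈ 0.885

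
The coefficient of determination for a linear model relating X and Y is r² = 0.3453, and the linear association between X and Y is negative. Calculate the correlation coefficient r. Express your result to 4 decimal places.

-0.5876

|r| = √0.3453 = 0.5876
The association is negative, so r = −0.5876.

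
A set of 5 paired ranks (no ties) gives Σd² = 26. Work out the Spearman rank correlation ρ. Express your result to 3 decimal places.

-0.300

ρ = 1 − 6Σd² / [n(n²−1)] = 1 − 6×26 / (5×24)
  = 1 − 156/120 = 1 − 1.3000 ≈ -0.300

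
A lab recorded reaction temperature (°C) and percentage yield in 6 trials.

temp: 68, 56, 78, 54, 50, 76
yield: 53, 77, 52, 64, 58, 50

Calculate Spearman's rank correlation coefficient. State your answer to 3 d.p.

-0.714

Rank temp: 4, 3, 6, 2, 1, 5
Rank yield: 3, 6, 2, 5, 4, 1
d = rank(temp) − rank(yield): 1, -3, 4, -3, -3, 4; Σd² = 60
ρ = 1 − 6Σd² / [n(n²−1)] = 1 − 6×60 / (6×35) = 1 − 360/210 ≈ -0.714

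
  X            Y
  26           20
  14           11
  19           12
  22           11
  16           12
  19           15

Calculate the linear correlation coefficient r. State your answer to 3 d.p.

n = 6, ΣX = 116, ΣY = 81, ΣX² = 2334, ΣY² = 1155, ΣXY = 1621
nΣXY − ΣXΣY = 9726 − 9396 = 330
nΣX² − (ΣX)² = 14004 − 13456 = 548; nΣY² − (ΣY)² = 6930 − 6561 = 369
r = 330 / √(548 × 369) = 330 / 449.6799 ≈ 0.734

0.734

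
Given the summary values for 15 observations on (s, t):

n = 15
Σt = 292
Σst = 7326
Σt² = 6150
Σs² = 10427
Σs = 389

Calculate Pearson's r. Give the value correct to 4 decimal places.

-0.6205

r = (nΣst − ΣsΣt) / √[(nΣs² − (Σs)²)(nΣt² − (Σt)²)]
Numerator: 15×7326 − 389×292 = -3698
Denominator: √[(156405 − 151321)(92250 − 85264)] = √[5084 × 6986] = 5959.5993
r = -3698 / 5959.5993 ≈ -0.6205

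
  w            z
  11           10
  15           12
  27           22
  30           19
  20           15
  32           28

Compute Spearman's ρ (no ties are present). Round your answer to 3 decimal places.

Rank w: 1, 2, 4, 5, 3, 6
Rank z: 1, 2, 5, 4, 3, 6
d = rank(w) − rank(z): 0, 0, -1, 1, 0, 0; Σd² = 2
ρ = 1 − 6Σd² / [n(n²−1)] = 1 − 6×2 / (6×35) = 1 − 12/210 ≈ 0.943

0.943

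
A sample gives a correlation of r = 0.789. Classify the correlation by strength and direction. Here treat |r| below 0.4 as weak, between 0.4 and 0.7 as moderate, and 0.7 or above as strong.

strong positive

r = 0.789 > 0 so the relationship is positive.
|r| = 0.789, which falls in the strong range.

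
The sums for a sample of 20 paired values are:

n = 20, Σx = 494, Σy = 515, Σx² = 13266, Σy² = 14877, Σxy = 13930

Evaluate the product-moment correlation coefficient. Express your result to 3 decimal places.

0.922

r = (nΣxy − ΣxΣy) / √[(nΣx² − (Σx)²)(nΣy² − (Σy)²)]
Numerator: 20×13930 − 494×515 = 24190
Denominator: √[(265320 − 244036)(297540 − 265225)] = √[21284 × 32315] = 26225.7976
r = 24190 / 26225.7976 ≈ 0.922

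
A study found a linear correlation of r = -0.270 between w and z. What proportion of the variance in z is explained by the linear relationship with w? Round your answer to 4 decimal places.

0.0729

r² = (-0.270)² = 0.0729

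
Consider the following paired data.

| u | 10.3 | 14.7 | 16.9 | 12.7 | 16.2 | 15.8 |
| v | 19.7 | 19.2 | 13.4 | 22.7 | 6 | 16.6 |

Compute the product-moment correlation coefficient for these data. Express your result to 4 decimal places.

-0.6660

n = 6, Σu = 86.6, Σv = 97.6, Σu² = 1281.16, Σv² = 1763.14, Σuv = 1359.38
nΣuv − ΣuΣv = 8156.28 − 8452.16 = -295.88
nΣu² − (Σu)² = 7686.96 − 7499.56 = 187.4; nΣv² − (Σv)² = 10578.84 − 9525.76 = 1053.08
r = -295.88 / √(187.4 × 1053.08) = -295.88 / 444.2378 ≈ -0.6660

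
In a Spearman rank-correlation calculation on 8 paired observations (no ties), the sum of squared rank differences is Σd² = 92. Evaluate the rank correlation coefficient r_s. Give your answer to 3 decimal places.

-0.095

ρ = 1 − 6Σd² / [n(n²−1)] = 1 − 6×92 / (8×63)
  = 1 − 552/504 = 1 − 1.0952 ≈ -0.095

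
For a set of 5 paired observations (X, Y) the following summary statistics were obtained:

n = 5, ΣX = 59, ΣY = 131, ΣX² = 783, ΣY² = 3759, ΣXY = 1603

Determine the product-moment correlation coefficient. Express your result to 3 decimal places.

0.340

r = (nΣXY − ΣXΣY) / √[(nΣX² − (ΣX)²)(nΣY² − (ΣY)²)]
Numerator: 5×1603 − 59×131 = 286
Denominator: √[(3915 − 3481)(18795 − 17161)] = √[434 × 1634] = 842.1140
r = 286 / 842.1140 ≈ 0.340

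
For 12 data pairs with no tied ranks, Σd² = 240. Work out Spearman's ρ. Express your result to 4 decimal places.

ρ = 1 − 6Σd² / [n(n²−1)] = 1 − 6×240 / (12×143)
  = 1 − 1440/1716 = 1 − 0.83916 ≈ 0.1608

0.1608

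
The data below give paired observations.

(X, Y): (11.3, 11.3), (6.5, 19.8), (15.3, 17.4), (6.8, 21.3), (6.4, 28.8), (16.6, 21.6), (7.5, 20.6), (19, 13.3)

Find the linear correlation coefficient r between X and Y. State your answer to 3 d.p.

n = 8, ΣX = 89.4, ΣY = 154.1, ΣX² = 1184.04, ΣY² = 3173.43, ΣXY = 1617.53
nΣXY − ΣXΣY = 12940.24 − 13776.54 = -836.3
nΣX² − (ΣX)² = 9472.32 − 7992.36 = 1479.96; nΣY² − (ΣY)² = 25387.44 − 23746.81 = 1640.63
r = -836.3 / √(1479.96 × 1640.63) = -836.3 / 1558.2255 ≈ -0.537

-0.537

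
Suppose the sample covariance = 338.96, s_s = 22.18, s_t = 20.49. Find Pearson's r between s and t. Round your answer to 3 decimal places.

r = Cov(s,t) / (s_s · s_t) = 338.96 / (22.18 × 20.49)
  = 338.96 / 454.4682 ≈ 0.746

0.746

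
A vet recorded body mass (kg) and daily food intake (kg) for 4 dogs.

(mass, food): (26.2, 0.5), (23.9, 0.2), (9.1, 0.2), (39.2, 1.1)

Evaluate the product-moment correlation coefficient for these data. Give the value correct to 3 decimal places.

0.868

n = 4, Σx = 98.4, Σy = 2, Σx² = 2877.1, Σy² = 1.54, Σxy = 62.82
nΣxy − ΣxΣy = 251.28 − 196.8 = 54.48
nΣx² − (Σx)² = 11508.4 − 9682.56 = 1825.84; nΣy² − (Σy)² = 6.16 − 4 = 2.16
r = 54.48 / √(1825.84 × 2.16) = 54.48 / 62.7998 ≈ 0.868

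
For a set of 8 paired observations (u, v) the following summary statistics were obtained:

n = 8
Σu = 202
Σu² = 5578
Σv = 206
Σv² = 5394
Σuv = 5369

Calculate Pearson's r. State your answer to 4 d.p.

0.8102

r = (nΣuv − ΣuΣv) / √[(nΣu² − (Σu)²)(nΣv² − (Σv)²)]
Numerator: 8×5369 − 202×206 = 1340
Denominator: √[(44624 − 40804)(43152 − 42436)] = √[3820 × 716] = 1653.8198
r = 1340 / 1653.8198 ≈ 0.8102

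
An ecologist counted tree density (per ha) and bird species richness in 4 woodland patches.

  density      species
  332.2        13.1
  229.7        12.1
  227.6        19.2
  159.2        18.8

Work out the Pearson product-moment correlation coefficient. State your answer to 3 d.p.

n = 4, Σx = 948.7, Σy = 63.2, Σx² = 240265.33, Σy² = 1040.1, Σxy = 14494.07
nΣxy − ΣxΣy = 57976.28 − 59957.84 = -1981.56
nΣx² − (Σx)² = 961061.32 − 900031.69 = 61029.63; nΣy² − (Σy)² = 4160.4 − 3994.24 = 166.16
r = -1981.56 / √(61029.63 × 166.16) = -1981.56 / 3184.4440 ≈ -0.622

-0.622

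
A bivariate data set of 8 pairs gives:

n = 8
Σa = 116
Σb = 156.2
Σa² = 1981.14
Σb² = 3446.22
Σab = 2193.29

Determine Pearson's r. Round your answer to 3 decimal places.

r = (nΣab − ΣaΣb) / √[(nΣa² − (Σa)²)(nΣb² − (Σb)²)]
Numerator: 8×2193.29 − 116×156.2 = -572.88
Denominator: √[(15849.12 − 13456)(27569.76 − 24398.44)] = √[2393.12 × 3171.32] = 2754.8774
r = -572.88 / 2754.8774 ≈ -0.208

-0.208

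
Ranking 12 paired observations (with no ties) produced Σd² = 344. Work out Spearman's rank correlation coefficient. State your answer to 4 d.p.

-0.2028

ρ = 1 − 6Σd² / [n(n²−1)] = 1 − 6×344 / (12×143)
  = 1 − 2064/1716 = 1 − 1.20280 ≈ -0.2028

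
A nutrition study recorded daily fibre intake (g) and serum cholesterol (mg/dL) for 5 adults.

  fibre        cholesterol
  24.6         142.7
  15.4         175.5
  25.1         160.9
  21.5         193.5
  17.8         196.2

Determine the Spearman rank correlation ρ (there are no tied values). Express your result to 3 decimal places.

-0.600

Rank fibre: 4, 1, 5, 3, 2
Rank cholesterol: 1, 3, 2, 4, 5
d = rank(fibre) − rank(cholesterol): 3, -2, 3, -1, -3; Σd² = 32
ρ = 1 − 6Σd² / [n(n²−1)] = 1 − 6×32 / (5×24) = 1 − 192/120 ≈ -0.600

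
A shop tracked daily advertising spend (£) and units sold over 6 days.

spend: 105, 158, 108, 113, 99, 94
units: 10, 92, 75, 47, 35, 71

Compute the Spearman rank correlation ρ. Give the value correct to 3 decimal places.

Rank spend: 3, 6, 4, 5, 2, 1
Rank units: 1, 6, 5, 3, 2, 4
d = rank(spend) − rank(units): 2, 0, -1, 2, 0, -3; Σd² = 18
ρ = 1 − 6Σd² / [n(n²−1)] = 1 − 6×18 / (6×35) = 1 − 108/210 ≈ 0.486

0.486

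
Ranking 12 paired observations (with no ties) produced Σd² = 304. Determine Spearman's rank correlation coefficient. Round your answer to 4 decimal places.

-0.0629

ρ = 1 − 6Σd² / [n(n²−1)] = 1 − 6×304 / (12×143)
  = 1 − 1824/1716 = 1 − 1.06294 ≈ -0.0629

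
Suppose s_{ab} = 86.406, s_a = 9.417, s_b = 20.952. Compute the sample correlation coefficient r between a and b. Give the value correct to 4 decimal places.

r = Cov(a,b) / (s_a · s_b) = 86.406 / (9.417 × 20.952)
  = 86.406 / 197.3050 ≈ 0.4379

0.4379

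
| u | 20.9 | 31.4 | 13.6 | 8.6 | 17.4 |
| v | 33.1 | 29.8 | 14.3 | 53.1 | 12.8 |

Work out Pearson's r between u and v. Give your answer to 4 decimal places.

n = 5, Σu = 91.9, Σv = 143.1, Σu² = 1984.45, Σv² = 5171.59, Σuv = 2501.37
nΣuv − ΣuΣv = 12506.85 − 13150.89 = -644.04
nΣu² − (Σu)² = 9922.25 − 8445.61 = 1476.64; nΣv² − (Σv)² = 25857.95 − 20477.61 = 5380.34
r = -644.04 / √(1476.64 × 5380.34) = -644.04 / 2818.6566 ≈ -0.2285

-0.2285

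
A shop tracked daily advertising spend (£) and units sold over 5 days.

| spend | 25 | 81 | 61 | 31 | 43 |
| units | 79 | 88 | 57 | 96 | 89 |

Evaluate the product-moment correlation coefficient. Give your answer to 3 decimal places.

-0.239

n = 5, Σx = 241, Σy = 409, Σx² = 13717, Σy² = 34371, Σxy = 19383
nΣxy − ΣxΣy = 96915 − 98569 = -1654
nΣx² − (Σx)² = 68585 − 58081 = 10504; nΣy² − (Σy)² = 171855 − 167281 = 4574
r = -1654 / √(10504 × 4574) = -1654 / 6931.4714 ≈ -0.239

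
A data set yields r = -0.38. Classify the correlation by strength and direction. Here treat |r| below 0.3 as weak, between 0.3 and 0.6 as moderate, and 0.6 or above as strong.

r = -0.38 < 0 so the relationship is negative.
|r| = 0.38, which falls in the moderate range.

moderate negative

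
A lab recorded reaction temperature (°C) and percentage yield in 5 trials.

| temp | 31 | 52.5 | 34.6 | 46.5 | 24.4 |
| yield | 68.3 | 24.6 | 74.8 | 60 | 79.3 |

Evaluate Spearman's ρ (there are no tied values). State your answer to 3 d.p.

Rank temp: 2, 5, 3, 4, 1
Rank yield: 3, 1, 4, 2, 5
d = rank(temp) − rank(yield): -1, 4, -1, 2, -4; Σd² = 38
ρ = 1 − 6Σd² / [n(n²−1)] = 1 − 6×38 / (5×24) = 1 − 228/120 ≈ -0.900

-0.900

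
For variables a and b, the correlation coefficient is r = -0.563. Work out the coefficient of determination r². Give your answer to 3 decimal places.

r² = (-0.563)² = 0.317

0.317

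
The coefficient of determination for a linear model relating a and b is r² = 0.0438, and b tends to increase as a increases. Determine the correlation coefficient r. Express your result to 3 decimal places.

|r| = √0.0438 = 0.209
The association is positive, so r = 0.209.

0.209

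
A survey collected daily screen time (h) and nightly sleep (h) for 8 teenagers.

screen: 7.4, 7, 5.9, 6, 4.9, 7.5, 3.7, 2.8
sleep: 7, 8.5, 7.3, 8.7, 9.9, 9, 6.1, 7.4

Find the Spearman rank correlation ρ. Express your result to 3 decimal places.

Rank screen: 7, 6, 4, 5, 3, 8, 2, 1
Rank sleep: 2, 5, 3, 6, 8, 7, 1, 4
d = rank(screen) − rank(sleep): 5, 1, 1, -1, -5, 1, 1, -3; Σd² = 64
ρ = 1 − 6Σd² / [n(n²−1)] = 1 − 6×64 / (8×63) = 1 − 384/504 ≈ 0.238

0.238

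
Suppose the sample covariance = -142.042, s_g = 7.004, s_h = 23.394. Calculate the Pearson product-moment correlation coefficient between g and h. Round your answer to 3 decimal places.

-0.867

r = Cov(g,h) / (s_g · s_h) = -142.042 / (7.004 × 23.394)
  = -142.042 / 163.8516 ≈ -0.867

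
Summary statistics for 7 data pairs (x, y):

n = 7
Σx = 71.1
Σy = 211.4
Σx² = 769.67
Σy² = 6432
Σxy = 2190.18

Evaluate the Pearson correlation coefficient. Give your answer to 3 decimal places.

0.902

r = (nΣxy − ΣxΣy) / √[(nΣx² − (Σx)²)(nΣy² − (Σy)²)]
Numerator: 7×2190.18 − 71.1×211.4 = 300.72
Denominator: √[(5387.69 − 5055.21)(45024 − 44689.96)] = √[332.48 × 334.04] = 333.2591
r = 300.72 / 333.2591 ≈ 0.902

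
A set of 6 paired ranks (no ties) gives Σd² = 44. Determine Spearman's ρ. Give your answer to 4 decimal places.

ρ = 1 − 6Σd² / [n(n²−1)] = 1 − 6×44 / (6×35)
  = 1 − 264/210 = 1 − 1.25714 ≈ -0.2571

-0.2571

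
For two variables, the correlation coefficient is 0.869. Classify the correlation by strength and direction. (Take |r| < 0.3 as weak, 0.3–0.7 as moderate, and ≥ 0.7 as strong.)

strong positive

r = 0.869 > 0 so the relationship is positive.
|r| = 0.869, which falls in the strong range.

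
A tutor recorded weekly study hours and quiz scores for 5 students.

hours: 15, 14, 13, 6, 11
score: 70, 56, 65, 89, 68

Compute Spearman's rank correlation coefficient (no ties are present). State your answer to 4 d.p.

-0.4000

Rank hours: 5, 4, 3, 1, 2
Rank score: 4, 1, 2, 5, 3
d = rank(hours) − rank(score): 1, 3, 1, -4, -1; Σd² = 28
ρ = 1 − 6Σd² / [n(n²−1)] = 1 − 6×28 / (5×24) = 1 − 168/120 ≈ -0.4000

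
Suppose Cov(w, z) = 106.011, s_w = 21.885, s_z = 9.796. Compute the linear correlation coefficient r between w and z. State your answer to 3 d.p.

r = Cov(w,z) / (s_w · s_z) = 106.011 / (21.885 × 9.796)
  = 106.011 / 214.3855 ≈ 0.494

0.494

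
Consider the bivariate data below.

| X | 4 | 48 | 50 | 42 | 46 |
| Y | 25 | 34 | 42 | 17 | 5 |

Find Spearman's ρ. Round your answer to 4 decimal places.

Rank X: 1, 4, 5, 2, 3
Rank Y: 3, 4, 5, 2, 1
d = rank(X) − rank(Y): -2, 0, 0, 0, 2; Σd² = 8
ρ = 1 − 6Σd² / [n(n²−1)] = 1 − 6×8 / (5×24) = 1 − 48/120 ≈ 0.6000

0.6000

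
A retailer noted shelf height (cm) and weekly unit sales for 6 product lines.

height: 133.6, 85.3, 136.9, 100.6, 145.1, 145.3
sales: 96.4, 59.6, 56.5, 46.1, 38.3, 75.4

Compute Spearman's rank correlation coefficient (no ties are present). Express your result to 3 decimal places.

Rank height: 3, 1, 4, 2, 5, 6
Rank sales: 6, 4, 3, 2, 1, 5
d = rank(height) − rank(sales): -3, -3, 1, 0, 4, 1; Σd² = 36
ρ = 1 − 6Σd² / [n(n²−1)] = 1 − 6×36 / (6×35) = 1 − 216/210 ≈ -0.029

-0.029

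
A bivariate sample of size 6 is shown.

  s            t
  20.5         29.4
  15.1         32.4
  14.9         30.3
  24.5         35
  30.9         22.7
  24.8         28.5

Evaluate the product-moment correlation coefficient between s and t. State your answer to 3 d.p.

n = 6, Σs = 130.7, Σt = 178.3, Σs² = 3040.37, Σt² = 5384.75, Σst = 3809.14
nΣst − ΣsΣt = 22854.84 − 23303.81 = -448.97
nΣs² − (Σs)² = 18242.22 − 17082.49 = 1159.73; nΣt² − (Σt)² = 32308.5 − 31790.89 = 517.61
r = -448.97 / √(1159.73 × 517.61) = -448.97 / 774.7825 ≈ -0.579

-0.579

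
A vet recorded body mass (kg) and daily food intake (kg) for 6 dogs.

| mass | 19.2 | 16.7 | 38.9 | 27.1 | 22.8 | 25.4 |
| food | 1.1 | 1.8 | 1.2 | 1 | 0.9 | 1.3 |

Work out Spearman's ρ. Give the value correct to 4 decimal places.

-0.2571

Rank mass: 2, 1, 6, 5, 3, 4
Rank food: 3, 6, 4, 2, 1, 5
d = rank(mass) − rank(food): -1, -5, 2, 3, 2, -1; Σd² = 44
ρ = 1 − 6Σd² / [n(n²−1)] = 1 − 6×44 / (6×35) = 1 − 264/210 ≈ -0.2571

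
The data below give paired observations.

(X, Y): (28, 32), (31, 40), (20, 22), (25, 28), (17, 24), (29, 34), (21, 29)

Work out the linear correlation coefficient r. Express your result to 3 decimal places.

n = 7, ΣX = 171, ΣY = 209, ΣX² = 4341, ΣY² = 6465, ΣXY = 5279
nΣXY − ΣXΣY = 36953 − 35739 = 1214
nΣX² − (ΣX)² = 30387 − 29241 = 1146; nΣY² − (ΣY)² = 45255 − 43681 = 1574
r = 1214 / √(1146 × 1574) = 1214 / 1343.0577 ≈ 0.904

0.904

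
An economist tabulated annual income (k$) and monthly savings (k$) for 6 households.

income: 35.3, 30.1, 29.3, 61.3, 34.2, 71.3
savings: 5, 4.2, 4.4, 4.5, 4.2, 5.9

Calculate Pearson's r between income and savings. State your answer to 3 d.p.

n = 6, Σx = 261.5, Σy = 28.2, Σx² = 13021.61, Σy² = 134.7, Σxy = 1272
nΣxy − ΣxΣy = 7632 − 7374.3 = 257.7
nΣx² − (Σx)² = 78129.66 − 68382.25 = 9747.41; nΣy² − (Σy)² = 808.2 − 795.24 = 12.96
r = 257.7 / √(9747.41 × 12.96) = 257.7 / 355.4243 ≈ 0.725

0.725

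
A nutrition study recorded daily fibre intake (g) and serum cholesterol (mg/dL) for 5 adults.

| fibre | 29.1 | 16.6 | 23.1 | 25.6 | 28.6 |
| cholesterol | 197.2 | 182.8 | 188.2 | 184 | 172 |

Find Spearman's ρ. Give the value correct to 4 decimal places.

Rank fibre: 5, 1, 2, 3, 4
Rank cholesterol: 5, 2, 4, 3, 1
d = rank(fibre) − rank(cholesterol): 0, -1, -2, 0, 3; Σd² = 14
ρ = 1 − 6Σd² / [n(n²−1)] = 1 − 6×14 / (5×24) = 1 − 84/120 ≈ 0.3000

0.3000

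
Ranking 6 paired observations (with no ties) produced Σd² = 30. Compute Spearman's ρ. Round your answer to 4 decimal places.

0.1429

ρ = 1 − 6Σd² / [n(n²−1)] = 1 − 6×30 / (6×35)
  = 1 − 180/210 = 1 − 0.85714 ≈ 0.1429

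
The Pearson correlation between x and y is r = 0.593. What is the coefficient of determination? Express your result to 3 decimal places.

r² = (0.593)² = 0.352

0.352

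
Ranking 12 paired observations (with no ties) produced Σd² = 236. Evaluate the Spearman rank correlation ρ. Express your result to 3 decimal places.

0.175

ρ = 1 − 6Σd² / [n(n²−1)] = 1 − 6×236 / (12×143)
  = 1 − 1416/1716 = 1 − 0.8252 ≈ 0.175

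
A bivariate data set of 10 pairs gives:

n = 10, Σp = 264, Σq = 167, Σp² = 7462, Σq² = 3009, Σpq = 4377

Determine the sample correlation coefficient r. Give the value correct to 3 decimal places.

-0.097

r = (nΣpq − ΣpΣq) / √[(nΣp² − (Σp)²)(nΣq² − (Σq)²)]
Numerator: 10×4377 − 264×167 = -318
Denominator: √[(74620 − 69696)(30090 − 27889)] = √[4924 × 2201] = 3292.0699
r = -318 / 3292.0699 ≈ -0.097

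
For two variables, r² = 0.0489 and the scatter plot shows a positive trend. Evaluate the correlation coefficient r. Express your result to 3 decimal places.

|r| = √0.0489 = 0.221
The association is positive, so r = 0.221.

0.221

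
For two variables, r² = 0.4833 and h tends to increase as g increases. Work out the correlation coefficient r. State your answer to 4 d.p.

|r| = √0.4833 = 0.6952
The association is positive, so r = 0.6952.

0.6952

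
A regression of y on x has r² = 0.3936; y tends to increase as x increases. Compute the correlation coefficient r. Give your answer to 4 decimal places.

0.6274

|r| = √0.3936 = 0.6274
The association is positive, so r = 0.6274.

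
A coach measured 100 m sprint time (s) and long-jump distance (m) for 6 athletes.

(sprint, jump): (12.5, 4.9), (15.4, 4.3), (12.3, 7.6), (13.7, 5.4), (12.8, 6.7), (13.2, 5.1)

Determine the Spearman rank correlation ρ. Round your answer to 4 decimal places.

-0.6000

Rank sprint: 2, 6, 1, 5, 3, 4
Rank jump: 2, 1, 6, 4, 5, 3
d = rank(sprint) − rank(jump): 0, 5, -5, 1, -2, 1; Σd² = 56
ρ = 1 − 6Σd² / [n(n²−1)] = 1 − 6×56 / (6×35) = 1 − 336/210 ≈ -0.6000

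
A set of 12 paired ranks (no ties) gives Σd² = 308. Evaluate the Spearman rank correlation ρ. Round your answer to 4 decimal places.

ρ = 1 − 6Σd² / [n(n²−1)] = 1 − 6×308 / (12×143)
  = 1 − 1848/1716 = 1 − 1.07692 ≈ -0.0769

-0.0769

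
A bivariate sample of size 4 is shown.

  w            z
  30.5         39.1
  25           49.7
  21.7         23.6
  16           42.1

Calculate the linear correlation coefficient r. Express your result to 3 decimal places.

n = 4, Σw = 93.2, Σz = 154.5, Σw² = 2282.14, Σz² = 6328.27, Σwz = 3620.77
nΣwz − ΣwΣz = 14483.08 − 14399.4 = 83.68
nΣw² − (Σw)² = 9128.56 − 8686.24 = 442.32; nΣz² − (Σz)² = 25313.08 − 23870.25 = 1442.83
r = 83.68 / √(442.32 × 1442.83) = 83.68 / 798.8696 ≈ 0.105

0.105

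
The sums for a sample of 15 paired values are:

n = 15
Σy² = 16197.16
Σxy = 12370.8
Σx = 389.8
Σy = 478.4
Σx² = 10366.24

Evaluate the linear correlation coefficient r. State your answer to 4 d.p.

r = (nΣxy − ΣxΣy) / √[(nΣx² − (Σx)²)(nΣy² − (Σy)²)]
Numerator: 15×12370.8 − 389.8×478.4 = -918.32
Denominator: √[(155493.6 − 151944.04)(242957.4 − 228866.56)] = √[3549.56 × 14090.84] = 7072.2190
r = -918.32 / 7072.2190 ≈ -0.1298

-0.1298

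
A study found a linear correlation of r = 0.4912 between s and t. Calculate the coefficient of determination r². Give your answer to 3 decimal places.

r² = (0.4912)² = 0.241

0.241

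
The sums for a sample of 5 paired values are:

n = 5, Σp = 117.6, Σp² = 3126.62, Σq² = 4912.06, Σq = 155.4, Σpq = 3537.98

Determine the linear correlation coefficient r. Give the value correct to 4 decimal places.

r = (nΣpq − ΣpΣq) / √[(nΣp² − (Σp)²)(nΣq² − (Σq)²)]
Numerator: 5×3537.98 − 117.6×155.4 = -585.14
Denominator: √[(15633.1 − 13829.76)(24560.3 − 24149.16)] = √[1803.34 × 411.14] = 861.0605
r = -585.14 / 861.0605 ≈ -0.6796

-0.6796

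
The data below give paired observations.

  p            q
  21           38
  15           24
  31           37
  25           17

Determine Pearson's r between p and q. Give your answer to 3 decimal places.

n = 4, Σp = 92, Σq = 116, Σp² = 2252, Σq² = 3678, Σpq = 2730
nΣpq − ΣpΣq = 10920 − 10672 = 248
nΣp² − (Σp)² = 9008 − 8464 = 544; nΣq² − (Σq)² = 14712 − 13456 = 1256
r = 248 / √(544 × 1256) = 248 / 826.5978 ≈ 0.300

0.300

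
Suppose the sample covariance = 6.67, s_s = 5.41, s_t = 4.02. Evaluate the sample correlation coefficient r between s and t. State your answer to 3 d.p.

r = Cov(s,t) / (s_s · s_t) = 6.67 / (5.41 × 4.02)
  = 6.67 / 21.7482 ≈ 0.307

0.307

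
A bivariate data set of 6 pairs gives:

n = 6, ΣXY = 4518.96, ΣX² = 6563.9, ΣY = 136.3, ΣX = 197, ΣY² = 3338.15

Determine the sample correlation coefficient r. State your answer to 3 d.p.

r = (nΣXY − ΣXΣY) / √[(nΣX² − (ΣX)²)(nΣY² − (ΣY)²)]
Numerator: 6×4518.96 − 197×136.3 = 262.66
Denominator: √[(39383.4 − 38809)(20028.9 − 18577.69)] = √[574.4 × 1451.21] = 913.0033
r = 262.66 / 913.0033 ≈ 0.288

0.288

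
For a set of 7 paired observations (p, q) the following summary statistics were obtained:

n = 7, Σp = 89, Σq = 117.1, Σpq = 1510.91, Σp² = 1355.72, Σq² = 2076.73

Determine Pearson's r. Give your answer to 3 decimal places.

r = (nΣpq − ΣpΣq) / √[(nΣp² − (Σp)²)(nΣq² − (Σq)²)]
Numerator: 7×1510.91 − 89×117.1 = 154.47
Denominator: √[(9490.04 − 7921)(14537.11 − 13712.41)] = √[1569.04 × 824.7] = 1137.5356
r = 154.47 / 1137.5356 ≈ 0.136

0.136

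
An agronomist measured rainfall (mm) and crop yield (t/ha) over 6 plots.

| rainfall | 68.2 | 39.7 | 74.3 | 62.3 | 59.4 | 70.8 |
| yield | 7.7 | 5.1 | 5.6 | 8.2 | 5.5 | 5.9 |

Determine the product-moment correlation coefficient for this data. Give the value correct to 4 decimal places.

n = 6, Σx = 374.7, Σy = 38, Σx² = 24170.11, Σy² = 248.96, Σxy = 2398.97
nΣxy − ΣxΣy = 14393.82 − 14238.6 = 155.22
nΣx² − (Σx)² = 145020.66 − 140400.09 = 4620.57; nΣy² − (Σy)² = 1493.76 − 1444 = 49.76
r = 155.22 / √(4620.57 × 49.76) = 155.22 / 479.4993 ≈ 0.3237

0.3237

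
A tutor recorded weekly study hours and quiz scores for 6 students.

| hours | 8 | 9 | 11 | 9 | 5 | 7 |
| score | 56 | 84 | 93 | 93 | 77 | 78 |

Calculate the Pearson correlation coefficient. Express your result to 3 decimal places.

0.477

n = 6, Σx = 49, Σy = 481, Σx² = 421, Σy² = 39503, Σxy = 3995
nΣxy − ΣxΣy = 23970 − 23569 = 401
nΣx² − (Σx)² = 2526 − 2401 = 125; nΣy² − (Σy)² = 237018 − 231361 = 5657
r = 401 / √(125 × 5657) = 401 / 840.9072 ≈ 0.477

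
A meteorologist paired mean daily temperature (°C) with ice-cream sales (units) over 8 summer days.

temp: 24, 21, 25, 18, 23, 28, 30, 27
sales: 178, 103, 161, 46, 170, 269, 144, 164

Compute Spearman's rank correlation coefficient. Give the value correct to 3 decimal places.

0.452

Rank temp: 4, 2, 5, 1, 3, 7, 8, 6
Rank sales: 7, 2, 4, 1, 6, 8, 3, 5
d = rank(temp) − rank(sales): -3, 0, 1, 0, -3, -1, 5, 1; Σd² = 46
ρ = 1 − 6Σd² / [n(n²−1)] = 1 − 6×46 / (8×63) = 1 − 276/504 ≈ 0.452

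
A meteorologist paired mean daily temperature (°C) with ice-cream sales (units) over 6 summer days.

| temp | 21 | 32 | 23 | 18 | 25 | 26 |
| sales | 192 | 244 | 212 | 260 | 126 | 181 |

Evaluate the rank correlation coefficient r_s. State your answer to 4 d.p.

Rank temp: 2, 6, 3, 1, 4, 5
Rank sales: 3, 5, 4, 6, 1, 2
d = rank(temp) − rank(sales): -1, 1, -1, -5, 3, 3; Σd² = 46
ρ = 1 − 6Σd² / [n(n²−1)] = 1 − 6×46 / (6×35) = 1 − 276/210 ≈ -0.3143

-0.3143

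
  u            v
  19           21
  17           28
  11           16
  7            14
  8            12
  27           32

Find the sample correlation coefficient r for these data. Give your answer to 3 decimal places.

n = 6, Σu = 89, Σv = 123, Σu² = 1613, Σv² = 2845, Σuv = 2109
nΣuv − ΣuΣv = 12654 − 10947 = 1707
nΣu² − (Σu)² = 9678 − 7921 = 1757; nΣv² − (Σv)² = 17070 − 15129 = 1941
r = 1707 / √(1757 × 1941) = 1707 / 1846.7098 ≈ 0.924

0.924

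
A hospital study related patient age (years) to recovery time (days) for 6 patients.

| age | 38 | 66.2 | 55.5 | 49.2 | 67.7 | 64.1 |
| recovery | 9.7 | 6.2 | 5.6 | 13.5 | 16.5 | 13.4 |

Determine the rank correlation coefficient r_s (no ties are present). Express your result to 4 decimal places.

Rank age: 1, 5, 3, 2, 6, 4
Rank recovery: 3, 2, 1, 5, 6, 4
d = rank(age) − rank(recovery): -2, 3, 2, -3, 0, 0; Σd² = 26
ρ = 1 − 6Σd² / [n(n²−1)] = 1 − 6×26 / (6×35) = 1 − 156/210 ≈ 0.2571

0.2571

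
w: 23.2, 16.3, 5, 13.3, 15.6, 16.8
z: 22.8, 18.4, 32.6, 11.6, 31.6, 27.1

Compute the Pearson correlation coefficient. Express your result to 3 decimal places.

-0.300

n = 6, Σw = 90.2, Σz = 144.1, Σw² = 1531.42, Σz² = 3788.69, Σwz = 2094.4
nΣwz − ΣwΣz = 12566.4 − 12997.82 = -431.42
nΣw² − (Σw)² = 9188.52 − 8136.04 = 1052.48; nΣz² − (Σz)² = 22732.14 − 20764.81 = 1967.33
r = -431.42 / √(1052.48 × 1967.33) = -431.42 / 1438.9494 ≈ -0.300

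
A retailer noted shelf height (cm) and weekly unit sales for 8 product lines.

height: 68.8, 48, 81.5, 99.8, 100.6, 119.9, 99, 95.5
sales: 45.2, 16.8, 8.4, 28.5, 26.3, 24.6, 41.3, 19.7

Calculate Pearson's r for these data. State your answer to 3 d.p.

n = 8, Σx = 713.1, Σy = 210.8, Σx² = 67057.35, Σy² = 6598.72, Σxy = 19010.43
nΣxy − ΣxΣy = 152083.44 − 150321.48 = 1761.96
nΣx² − (Σx)² = 536458.8 − 508511.61 = 27947.19; nΣy² − (Σy)² = 52789.76 − 44436.64 = 8353.12
r = 1761.96 / √(27947.19 × 8353.12) = 1761.96 / 15278.9473 ≈ 0.115

0.115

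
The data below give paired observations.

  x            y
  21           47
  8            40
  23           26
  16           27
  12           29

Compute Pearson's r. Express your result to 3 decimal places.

-0.083

n = 5, Σx = 80, Σy = 169, Σx² = 1434, Σy² = 6055, Σxy = 2685
nΣxy − ΣxΣy = 13425 − 13520 = -95
nΣx² − (Σx)² = 7170 − 6400 = 770; nΣy² − (Σy)² = 30275 − 28561 = 1714
r = -95 / √(770 × 1714) = -95 / 1148.8168 ≈ -0.083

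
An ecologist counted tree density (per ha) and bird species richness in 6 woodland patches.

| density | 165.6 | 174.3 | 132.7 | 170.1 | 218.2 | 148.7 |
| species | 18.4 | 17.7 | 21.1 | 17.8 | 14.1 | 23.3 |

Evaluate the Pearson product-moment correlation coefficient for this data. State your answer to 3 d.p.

-0.900

n = 6, Σx = 1009.6, Σy = 112.4, Σx² = 174070.08, Σy² = 2155.6, Σxy = 18501.23
nΣxy − ΣxΣy = 111007.38 − 113479.04 = -2471.66
nΣx² − (Σx)² = 1044420.48 − 1019292.16 = 25128.32; nΣy² − (Σy)² = 12933.6 − 12633.76 = 299.84
r = -2471.66 / √(25128.32 × 299.84) = -2471.66 / 2744.8999 ≈ -0.900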